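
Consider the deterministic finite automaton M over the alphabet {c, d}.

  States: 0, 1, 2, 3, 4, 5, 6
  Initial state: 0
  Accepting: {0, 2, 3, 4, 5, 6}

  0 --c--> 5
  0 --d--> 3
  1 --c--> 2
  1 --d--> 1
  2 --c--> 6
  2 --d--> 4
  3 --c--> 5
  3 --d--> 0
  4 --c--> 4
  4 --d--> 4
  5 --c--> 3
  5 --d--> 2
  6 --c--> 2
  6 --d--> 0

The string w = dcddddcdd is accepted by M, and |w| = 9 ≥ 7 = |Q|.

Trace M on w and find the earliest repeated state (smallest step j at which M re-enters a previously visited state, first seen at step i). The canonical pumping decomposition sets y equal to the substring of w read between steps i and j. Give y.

Run of M on w = d c d d d d c d d:
  step 0: 0  (start)
  step 1: 3  (read d: 0→3)
  step 2: 5  (read c: 3→5)
  step 3: 2  (read d: 5→2)
  step 4: 4  (read d: 2→4)
  step 5: 4  (read d: 4→4)   ← first repeat (4 seen earlier)
  step 6: 4  (read d: 4→4)
  step 7: 4  (read c: 4→4)
  step 8: 4  (read d: 4→4)
  step 9: 4  (read d: 4→4)

So i = 4, j = 5, giving x = w[0:4] = dcdd, y = w[4:5] = d, z = w[5:9] = dcdd.
Check: |xy| = 5 ≤ 7 and |y| = 1 ≥ 1. Reading y takes M from 4 back to 4, so every xyⁱz is accepted.
Pumping length from the standard proof: p = 7 (the number of states). The repeated state found above gives |xy| = j ≤ 7 and |y| = j − i ≥ 1.

d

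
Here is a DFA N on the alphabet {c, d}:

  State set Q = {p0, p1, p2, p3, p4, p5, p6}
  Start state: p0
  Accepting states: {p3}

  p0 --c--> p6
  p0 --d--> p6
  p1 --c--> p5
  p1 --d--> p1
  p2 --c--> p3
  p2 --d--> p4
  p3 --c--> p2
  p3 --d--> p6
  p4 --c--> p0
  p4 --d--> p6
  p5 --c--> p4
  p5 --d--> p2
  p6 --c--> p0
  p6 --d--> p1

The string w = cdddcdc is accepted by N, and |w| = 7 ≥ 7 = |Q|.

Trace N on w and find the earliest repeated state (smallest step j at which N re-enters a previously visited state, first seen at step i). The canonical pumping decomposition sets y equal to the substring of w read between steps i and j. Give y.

Run of N on w = c d d d c d c:
  step 0: p0  (start)
  step 1: p6  (read c: p0→p6)
  step 2: p1  (read d: p6→p1)
  step 3: p1  (read d: p1→p1)   ← first repeat (p1 seen earlier)
  step 4: p1  (read d: p1→p1)
  step 5: p5  (read c: p1→p5)
  step 6: p2  (read d: p5→p2)
  step 7: p3  (read c: p2→p3)

So i = 2, j = 3, giving x = w[0:2] = cd, y = w[2:3] = d, z = w[3:7] = dcdc.
Check: |xy| = 3 ≤ 7 and |y| = 1 ≥ 1. Reading y takes N from p1 back to p1, so every xyⁱz is accepted.

d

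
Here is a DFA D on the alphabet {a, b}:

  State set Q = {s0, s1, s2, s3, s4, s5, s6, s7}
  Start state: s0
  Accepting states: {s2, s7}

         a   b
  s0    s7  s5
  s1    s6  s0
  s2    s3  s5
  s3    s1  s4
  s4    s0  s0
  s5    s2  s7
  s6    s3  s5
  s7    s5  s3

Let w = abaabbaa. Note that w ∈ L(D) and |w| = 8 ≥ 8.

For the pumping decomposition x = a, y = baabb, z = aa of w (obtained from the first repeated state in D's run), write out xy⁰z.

aaa

xy⁰z = xz = a·aa = aaa.
Reading y = baabb takes D from s7 back to s7, so after x the machine is still in s7, and z then leads to the accepting state s2. Hence aaa ∈ L(D).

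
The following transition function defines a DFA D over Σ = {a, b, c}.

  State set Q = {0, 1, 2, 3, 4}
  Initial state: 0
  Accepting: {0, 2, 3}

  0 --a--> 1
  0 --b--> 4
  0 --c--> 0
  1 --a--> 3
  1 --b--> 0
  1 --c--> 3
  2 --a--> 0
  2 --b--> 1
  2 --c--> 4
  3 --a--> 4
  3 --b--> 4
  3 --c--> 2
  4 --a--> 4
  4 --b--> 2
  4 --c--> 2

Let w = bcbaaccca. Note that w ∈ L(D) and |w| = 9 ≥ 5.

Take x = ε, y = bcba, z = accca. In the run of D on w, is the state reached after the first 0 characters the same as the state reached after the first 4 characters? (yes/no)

no

Run of D on the first 4 characters of w = b c b a:
  step 0: 0  (start)
  step 1: 4  (read b: 0→4)
  step 2: 2  (read c: 4→2)
  step 3: 1  (read b: 2→1)
  step 4: 3  (read a: 1→3)

After x (step 0): 0. After xy (step 4): 3.
They differ (0 ≠ 3), so y is not a cycle from the state after x; this split is not the one the pumping-lemma construction produces, and pumping y need not keep the string in L(D).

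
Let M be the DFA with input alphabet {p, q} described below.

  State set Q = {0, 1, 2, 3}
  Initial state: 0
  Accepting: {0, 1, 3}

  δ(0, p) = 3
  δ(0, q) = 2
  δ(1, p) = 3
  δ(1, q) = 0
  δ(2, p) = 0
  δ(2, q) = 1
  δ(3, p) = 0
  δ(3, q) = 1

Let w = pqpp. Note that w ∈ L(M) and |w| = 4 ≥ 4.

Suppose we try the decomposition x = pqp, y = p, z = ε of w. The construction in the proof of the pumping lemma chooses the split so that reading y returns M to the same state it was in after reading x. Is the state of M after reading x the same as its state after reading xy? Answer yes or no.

no

State sequence: 0 -p-> 3 -q-> 1 -p-> 3 -p-> 0

After x (step 3): 3. After xy (step 4): 0.
They differ (3 ≠ 0), so y is not a cycle from the state after x; this split is not the one the pumping-lemma construction produces, and pumping y need not keep the string in L(M).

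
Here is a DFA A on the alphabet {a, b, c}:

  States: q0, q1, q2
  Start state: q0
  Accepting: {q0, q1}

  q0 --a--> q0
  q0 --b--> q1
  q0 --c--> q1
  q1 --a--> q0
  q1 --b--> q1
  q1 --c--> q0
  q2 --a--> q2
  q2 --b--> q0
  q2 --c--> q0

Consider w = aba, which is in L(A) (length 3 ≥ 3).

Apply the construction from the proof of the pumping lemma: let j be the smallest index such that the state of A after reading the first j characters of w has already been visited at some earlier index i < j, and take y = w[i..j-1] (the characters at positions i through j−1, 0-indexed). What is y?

a

State sequence: q0 -a-> q0 -b-> q1 -a-> q0
First repeat at step 1: q0 was already visited.

So i = 0, j = 1, giving x = w[0:0] = ε, y = w[0:1] = a, z = w[1:3] = ba.
Check: |xy| = 1 ≤ 3 and |y| = 1 ≥ 1. Reading y takes A from q0 back to q0, so every xyⁱz is accepted.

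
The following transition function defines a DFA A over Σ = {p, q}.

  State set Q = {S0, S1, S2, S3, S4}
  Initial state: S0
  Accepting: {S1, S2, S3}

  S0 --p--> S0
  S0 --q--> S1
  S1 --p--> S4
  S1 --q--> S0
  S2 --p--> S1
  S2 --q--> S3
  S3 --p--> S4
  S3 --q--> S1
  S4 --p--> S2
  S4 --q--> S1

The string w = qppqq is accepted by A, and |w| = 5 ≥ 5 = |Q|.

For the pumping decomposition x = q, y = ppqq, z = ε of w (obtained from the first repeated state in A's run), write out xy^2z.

xy^2z = q·ppqq·ppqq·ε = qppqqppqq.
Reading y = ppqq takes A from S1 back to S1, so after x·y·y the machine is still in S1, and z then leads to the accepting state S1. Hence qppqqppqq ∈ L(A).

qppqqppqq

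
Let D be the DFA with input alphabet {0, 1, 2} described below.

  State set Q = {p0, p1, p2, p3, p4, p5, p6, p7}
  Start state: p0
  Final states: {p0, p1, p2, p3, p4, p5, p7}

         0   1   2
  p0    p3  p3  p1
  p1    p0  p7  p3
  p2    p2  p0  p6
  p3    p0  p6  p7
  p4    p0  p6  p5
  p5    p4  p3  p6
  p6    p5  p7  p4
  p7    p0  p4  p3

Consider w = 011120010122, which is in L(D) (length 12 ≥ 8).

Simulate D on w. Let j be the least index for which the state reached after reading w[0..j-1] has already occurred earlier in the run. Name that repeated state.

p4

Run of D on w = 0 1 1 1 2 0 0 1 0 1 2 2:
  step 0: p0  (start)
  step 1: p3  (read 0: p0→p3)
  step 2: p6  (read 1: p3→p6)
  step 3: p7  (read 1: p6→p7)
  step 4: p4  (read 1: p7→p4)
  step 5: p5  (read 2: p4→p5)
  step 6: p4  (read 0: p5→p4)   ← first repeat (p4 seen earlier)
  step 7: p0  (read 0: p4→p0)
  step 8: p3  (read 1: p0→p3)
  step 9: p0  (read 0: p3→p0)
  step 10: p3  (read 1: p0→p3)
  step 11: p7  (read 2: p3→p7)
  step 12: p3  (read 2: p7→p3)

The earliest repeat is at step j = 6: D is in p4, which it already visited at step i = 4.
Pumping length from the standard proof: p = 8 (the number of states). The repeated state found above gives |xy| = j ≤ 8 and |y| = j − i ≥ 1.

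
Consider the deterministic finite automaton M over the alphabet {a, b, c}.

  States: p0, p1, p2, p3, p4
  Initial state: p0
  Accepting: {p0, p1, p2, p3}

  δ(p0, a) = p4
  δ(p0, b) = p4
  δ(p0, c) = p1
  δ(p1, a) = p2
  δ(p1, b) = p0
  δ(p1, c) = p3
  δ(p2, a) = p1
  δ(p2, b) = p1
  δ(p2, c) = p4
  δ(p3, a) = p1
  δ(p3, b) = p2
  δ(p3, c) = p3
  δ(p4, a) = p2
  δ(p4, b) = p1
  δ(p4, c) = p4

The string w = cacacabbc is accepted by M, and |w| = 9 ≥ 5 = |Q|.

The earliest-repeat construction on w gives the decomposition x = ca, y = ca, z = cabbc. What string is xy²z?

xy^2z = ca·ca·ca·cabbc = cacacacabbc.
Reading y = ca takes M from p2 back to p2, so after x·y·y the machine is still in p2, and z then leads to the accepting state p1. Hence cacacacabbc ∈ L(M).

cacacacabbc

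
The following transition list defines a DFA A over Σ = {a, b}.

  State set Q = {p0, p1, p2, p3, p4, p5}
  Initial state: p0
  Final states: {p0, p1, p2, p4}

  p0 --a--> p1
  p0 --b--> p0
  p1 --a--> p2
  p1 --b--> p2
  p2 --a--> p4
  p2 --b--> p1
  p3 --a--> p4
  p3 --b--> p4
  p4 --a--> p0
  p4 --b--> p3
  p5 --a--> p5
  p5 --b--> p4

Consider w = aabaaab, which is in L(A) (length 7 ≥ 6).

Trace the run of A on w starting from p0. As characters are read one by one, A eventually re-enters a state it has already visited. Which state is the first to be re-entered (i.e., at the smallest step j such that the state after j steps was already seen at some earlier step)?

p1

State sequence: p0 -a-> p1 -a-> p2 -b-> p1 -a-> p2 -a-> p4 -a-> p0 -b-> p0
First repeat at step 3: p1 was already visited.

The earliest repeat is at step j = 3: A is in p1, which it already visited at step i = 1.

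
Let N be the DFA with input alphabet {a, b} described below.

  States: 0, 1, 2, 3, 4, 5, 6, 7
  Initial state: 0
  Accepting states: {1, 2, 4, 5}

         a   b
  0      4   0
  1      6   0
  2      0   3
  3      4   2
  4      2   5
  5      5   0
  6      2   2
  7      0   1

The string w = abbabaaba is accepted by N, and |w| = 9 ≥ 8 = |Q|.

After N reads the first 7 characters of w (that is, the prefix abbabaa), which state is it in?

5

State sequence: 0 -a-> 4 -b-> 5 -b-> 0 -a-> 4 -b-> 5 -a-> 5 -a-> 5

After reading 7 characters, N is in state 5.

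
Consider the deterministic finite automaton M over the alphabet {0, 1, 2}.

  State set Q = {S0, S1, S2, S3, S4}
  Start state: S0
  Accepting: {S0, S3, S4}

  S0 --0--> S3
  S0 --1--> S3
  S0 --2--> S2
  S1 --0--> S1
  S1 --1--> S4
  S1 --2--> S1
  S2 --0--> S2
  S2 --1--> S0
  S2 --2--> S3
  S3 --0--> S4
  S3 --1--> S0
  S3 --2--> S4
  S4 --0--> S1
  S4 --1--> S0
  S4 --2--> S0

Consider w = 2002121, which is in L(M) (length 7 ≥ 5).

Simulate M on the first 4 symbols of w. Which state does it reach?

State sequence: S0 -2-> S2 -0-> S2 -0-> S2 -2-> S3

After reading 4 characters, M is in state S3.
(This kind of state-tracing is the core of the pumping-lemma construction: with 5 states, pigeonhole forces a repeat within the first 5 steps.)

S3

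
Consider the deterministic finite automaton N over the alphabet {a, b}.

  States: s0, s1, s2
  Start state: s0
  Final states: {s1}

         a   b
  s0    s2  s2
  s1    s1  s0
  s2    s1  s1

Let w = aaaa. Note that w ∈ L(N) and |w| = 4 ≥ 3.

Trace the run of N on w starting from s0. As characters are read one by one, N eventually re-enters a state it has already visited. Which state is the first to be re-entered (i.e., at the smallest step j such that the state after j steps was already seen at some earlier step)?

s1

State sequence: s0 -a-> s2 -a-> s1 -a-> s1 -a-> s1
First repeat at step 3: s1 was already visited.

The earliest repeat is at step j = 3: N is in s1, which it already visited at step i = 2.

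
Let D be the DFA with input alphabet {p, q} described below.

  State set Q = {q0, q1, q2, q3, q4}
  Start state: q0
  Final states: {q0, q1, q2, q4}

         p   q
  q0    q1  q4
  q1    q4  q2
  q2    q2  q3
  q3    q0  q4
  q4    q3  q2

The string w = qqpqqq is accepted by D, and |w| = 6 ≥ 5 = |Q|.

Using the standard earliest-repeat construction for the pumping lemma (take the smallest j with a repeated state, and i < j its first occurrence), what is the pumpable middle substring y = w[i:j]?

p

State sequence: q0 -q-> q4 -q-> q2 -p-> q2 -q-> q3 -q-> q4 -q-> q2
First repeat at step 3: q2 was already visited.

So i = 2, j = 3, giving x = w[0:2] = qq, y = w[2:3] = p, z = w[3:6] = qqq.
Check: |xy| = 3 ≤ 5 and |y| = 1 ≥ 1. Reading y takes D from q2 back to q2, so every xyⁱz is accepted.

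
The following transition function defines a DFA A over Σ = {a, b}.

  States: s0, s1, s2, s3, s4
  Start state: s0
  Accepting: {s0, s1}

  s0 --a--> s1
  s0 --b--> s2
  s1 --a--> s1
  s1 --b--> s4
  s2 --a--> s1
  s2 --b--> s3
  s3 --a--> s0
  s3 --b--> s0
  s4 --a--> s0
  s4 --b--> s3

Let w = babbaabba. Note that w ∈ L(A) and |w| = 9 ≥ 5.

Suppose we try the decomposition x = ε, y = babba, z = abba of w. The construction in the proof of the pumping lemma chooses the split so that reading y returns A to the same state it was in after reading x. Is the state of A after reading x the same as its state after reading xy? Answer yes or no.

Run of A on the first 5 characters of w = b a b b a:
  step 0: s0  (start)
  step 1: s2  (read b: s0→s2)
  step 2: s1  (read a: s2→s1)
  step 3: s4  (read b: s1→s4)
  step 4: s3  (read b: s4→s3)
  step 5: s0  (read a: s3→s0)

After x (step 0): s0. After xy (step 5): s0.
They match, so y = babba drives A around a cycle from s0 back to itself; pumping y any number of times keeps A in s0 before reading z, and xyⁱz ∈ L(A) for every i ≥ 0.

yes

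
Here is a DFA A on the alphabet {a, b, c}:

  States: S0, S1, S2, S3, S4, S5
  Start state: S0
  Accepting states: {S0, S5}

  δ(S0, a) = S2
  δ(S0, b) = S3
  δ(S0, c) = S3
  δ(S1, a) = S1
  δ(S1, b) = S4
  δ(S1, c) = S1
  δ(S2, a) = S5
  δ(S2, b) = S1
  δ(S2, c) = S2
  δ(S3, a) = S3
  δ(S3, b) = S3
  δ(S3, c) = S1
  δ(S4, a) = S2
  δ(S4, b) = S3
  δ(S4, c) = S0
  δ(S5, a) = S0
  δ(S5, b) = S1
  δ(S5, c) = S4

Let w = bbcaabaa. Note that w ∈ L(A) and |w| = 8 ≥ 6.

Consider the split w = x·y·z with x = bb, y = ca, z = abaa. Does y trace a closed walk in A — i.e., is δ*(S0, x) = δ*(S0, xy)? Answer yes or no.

no

State sequence: S0 -b-> S3 -b-> S3 -c-> S1 -a-> S1

After x (step 2): S3. After xy (step 4): S1.
They differ (S3 ≠ S1), so y is not a cycle from the state after x; this split is not the one the pumping-lemma construction produces, and pumping y need not keep the string in L(A).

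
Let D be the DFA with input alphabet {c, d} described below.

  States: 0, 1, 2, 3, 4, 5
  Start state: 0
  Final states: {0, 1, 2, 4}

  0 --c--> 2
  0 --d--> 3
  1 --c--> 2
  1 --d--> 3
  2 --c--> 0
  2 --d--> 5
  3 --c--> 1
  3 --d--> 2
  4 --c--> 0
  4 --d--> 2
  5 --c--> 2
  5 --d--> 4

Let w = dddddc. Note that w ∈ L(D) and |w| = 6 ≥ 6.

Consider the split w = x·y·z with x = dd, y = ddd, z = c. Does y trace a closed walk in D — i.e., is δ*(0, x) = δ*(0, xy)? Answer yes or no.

State sequence: 0 -d-> 3 -d-> 2 -d-> 5 -d-> 4 -d-> 2

After x (step 2): 2. After xy (step 5): 2.
They match, so y = ddd drives D around a cycle from 2 back to itself; pumping y any number of times keeps D in 2 before reading z, and xyⁱz ∈ L(D) for every i ≥ 0.

yes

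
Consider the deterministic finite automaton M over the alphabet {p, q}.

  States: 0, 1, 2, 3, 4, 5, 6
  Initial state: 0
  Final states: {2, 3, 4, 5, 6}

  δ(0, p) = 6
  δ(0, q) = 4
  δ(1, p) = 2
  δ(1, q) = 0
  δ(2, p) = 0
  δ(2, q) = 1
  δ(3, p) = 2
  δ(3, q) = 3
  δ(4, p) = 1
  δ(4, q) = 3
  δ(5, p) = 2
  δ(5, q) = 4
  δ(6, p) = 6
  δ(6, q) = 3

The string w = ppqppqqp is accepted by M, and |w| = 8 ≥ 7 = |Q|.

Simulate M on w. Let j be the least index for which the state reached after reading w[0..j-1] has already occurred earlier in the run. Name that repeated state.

6

State sequence: 0 -p-> 6 -p-> 6 -q-> 3 -p-> 2 -p-> 0 -q-> 4 -q-> 3 -p-> 2
First repeat at step 2: 6 was already visited.

The earliest repeat is at step j = 2: M is in 6, which it already visited at step i = 1.
Pumping length from the standard proof: p = 7 (the number of states). The repeated state found above gives |xy| = j ≤ 7 and |y| = j − i ≥ 1.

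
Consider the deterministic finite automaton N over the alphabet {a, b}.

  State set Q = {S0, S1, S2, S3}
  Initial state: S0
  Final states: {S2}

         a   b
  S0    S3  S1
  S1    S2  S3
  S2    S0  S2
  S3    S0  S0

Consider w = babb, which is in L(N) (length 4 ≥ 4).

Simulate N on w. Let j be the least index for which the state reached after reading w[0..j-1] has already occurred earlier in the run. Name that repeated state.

S2

State sequence: S0 -b-> S1 -a-> S2 -b-> S2 -b-> S2
First repeat at step 3: S2 was already visited.

The earliest repeat is at step j = 3: N is in S2, which it already visited at step i = 2.
Since N has 4 states, any run of length ≥ 4 visits 4+1 states, so by pigeonhole some state repeats within the first 4 steps — that repeat gives the pumpable loop.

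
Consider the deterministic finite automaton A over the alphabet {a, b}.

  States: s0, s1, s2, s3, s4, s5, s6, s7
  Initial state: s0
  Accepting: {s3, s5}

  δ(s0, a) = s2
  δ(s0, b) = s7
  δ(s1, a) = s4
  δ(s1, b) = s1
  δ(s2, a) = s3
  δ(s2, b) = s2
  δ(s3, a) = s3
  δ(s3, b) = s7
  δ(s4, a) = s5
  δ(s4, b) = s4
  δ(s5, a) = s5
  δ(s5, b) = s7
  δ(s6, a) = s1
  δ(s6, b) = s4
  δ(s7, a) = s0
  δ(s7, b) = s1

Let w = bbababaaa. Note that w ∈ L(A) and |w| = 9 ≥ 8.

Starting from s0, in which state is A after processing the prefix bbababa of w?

s0

Run of A on the first 7 characters of w = b b a b a b a:
  step 0: s0  (start)
  step 1: s7  (read b: s0→s7)
  step 2: s1  (read b: s7→s1)
  step 3: s4  (read a: s1→s4)
  step 4: s4  (read b: s4→s4)
  step 5: s5  (read a: s4→s5)
  step 6: s7  (read b: s5→s7)
  step 7: s0  (read a: s7→s0)

After reading 7 characters, A is in state s0.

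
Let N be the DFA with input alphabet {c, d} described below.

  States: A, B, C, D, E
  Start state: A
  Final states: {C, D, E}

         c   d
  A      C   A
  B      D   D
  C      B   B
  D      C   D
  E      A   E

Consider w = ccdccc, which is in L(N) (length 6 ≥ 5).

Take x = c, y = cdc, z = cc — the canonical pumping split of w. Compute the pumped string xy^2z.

xy^2z = c·cdc·cdc·cc = ccdccdccc.
Reading y = cdc takes N from C back to C, so after x·y·y the machine is still in C, and z then leads to the accepting state D. Hence ccdccdccc ∈ L(N).

ccdccdccc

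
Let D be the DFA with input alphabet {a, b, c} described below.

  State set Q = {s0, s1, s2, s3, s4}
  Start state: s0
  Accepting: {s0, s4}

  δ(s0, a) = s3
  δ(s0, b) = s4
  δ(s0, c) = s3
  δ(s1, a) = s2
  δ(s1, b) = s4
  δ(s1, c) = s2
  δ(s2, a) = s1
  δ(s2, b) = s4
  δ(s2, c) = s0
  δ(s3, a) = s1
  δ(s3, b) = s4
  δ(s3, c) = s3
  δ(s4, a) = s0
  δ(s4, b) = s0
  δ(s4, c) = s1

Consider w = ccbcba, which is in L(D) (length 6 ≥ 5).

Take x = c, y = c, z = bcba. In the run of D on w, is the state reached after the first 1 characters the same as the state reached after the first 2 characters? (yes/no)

Run of D on the first 2 characters of w = c c:
  step 0: s0  (start)
  step 1: s3  (read c: s0→s3)
  step 2: s3  (read c: s3→s3)

After x (step 1): s3. After xy (step 2): s3.
They match, so y = c drives D around a cycle from s3 back to itself; pumping y any number of times keeps D in s3 before reading z, and xyⁱz ∈ L(D) for every i ≥ 0.

yes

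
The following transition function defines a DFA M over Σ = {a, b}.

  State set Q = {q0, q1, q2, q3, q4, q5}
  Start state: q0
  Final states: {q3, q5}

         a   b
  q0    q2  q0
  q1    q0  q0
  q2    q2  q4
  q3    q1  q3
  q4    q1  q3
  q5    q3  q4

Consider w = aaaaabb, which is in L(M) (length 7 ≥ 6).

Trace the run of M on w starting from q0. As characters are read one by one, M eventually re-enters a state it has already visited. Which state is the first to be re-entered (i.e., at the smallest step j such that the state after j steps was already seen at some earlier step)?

Run of M on w = a a a a a b b:
  step 0: q0  (start)
  step 1: q2  (read a: q0→q2)
  step 2: q2  (read a: q2→q2)   ← first repeat (q2 seen earlier)
  step 3: q2  (read a: q2→q2)
  step 4: q2  (read a: q2→q2)
  step 5: q2  (read a: q2→q2)
  step 6: q4  (read b: q2→q4)
  step 7: q3  (read b: q4→q3)

The earliest repeat is at step j = 2: M is in q2, which it already visited at step i = 1.
The DFA has 6 states, so the proof of the pumping lemma guarantees a repeated state among the first 6+1 visited; the segment between the two visits is the pumpable y.

q2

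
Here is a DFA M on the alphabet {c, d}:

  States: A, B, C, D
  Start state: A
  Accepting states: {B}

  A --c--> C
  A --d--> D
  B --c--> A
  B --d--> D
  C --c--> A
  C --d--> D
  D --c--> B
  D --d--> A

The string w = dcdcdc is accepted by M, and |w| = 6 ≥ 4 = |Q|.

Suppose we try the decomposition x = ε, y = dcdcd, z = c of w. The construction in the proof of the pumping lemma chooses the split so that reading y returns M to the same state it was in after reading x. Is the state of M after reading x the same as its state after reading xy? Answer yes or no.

State sequence: A -d-> D -c-> B -d-> D -c-> B -d-> D

After x (step 0): A. After xy (step 5): D.
They differ (A ≠ D), so y is not a cycle from the state after x; this split is not the one the pumping-lemma construction produces, and pumping y need not keep the string in L(M).

no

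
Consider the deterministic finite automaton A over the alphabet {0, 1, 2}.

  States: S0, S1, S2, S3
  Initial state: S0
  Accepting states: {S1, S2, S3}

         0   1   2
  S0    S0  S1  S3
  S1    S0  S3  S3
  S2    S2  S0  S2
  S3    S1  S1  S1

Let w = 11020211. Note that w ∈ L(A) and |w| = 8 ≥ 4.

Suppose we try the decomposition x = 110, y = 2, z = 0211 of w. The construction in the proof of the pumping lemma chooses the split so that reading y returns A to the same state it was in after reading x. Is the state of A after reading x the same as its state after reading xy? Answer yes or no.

Run of A on the first 4 characters of w = 1 1 0 2:
  step 0: S0  (start)
  step 1: S1  (read 1: S0→S1)
  step 2: S3  (read 1: S1→S3)
  step 3: S1  (read 0: S3→S1)
  step 4: S3  (read 2: S1→S3)

After x (step 3): S1. After xy (step 4): S3.
They differ (S1 ≠ S3), so y is not a cycle from the state after x; this split is not the one the pumping-lemma construction produces, and pumping y need not keep the string in L(A).

no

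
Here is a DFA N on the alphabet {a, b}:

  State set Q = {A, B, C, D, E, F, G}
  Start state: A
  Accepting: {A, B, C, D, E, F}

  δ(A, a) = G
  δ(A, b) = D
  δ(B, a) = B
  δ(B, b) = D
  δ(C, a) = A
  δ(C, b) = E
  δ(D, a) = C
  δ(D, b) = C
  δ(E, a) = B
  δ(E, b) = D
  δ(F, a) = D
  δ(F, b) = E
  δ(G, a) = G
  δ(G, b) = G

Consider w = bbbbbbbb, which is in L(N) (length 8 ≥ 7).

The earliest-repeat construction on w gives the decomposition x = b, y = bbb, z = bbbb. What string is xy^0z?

xy⁰z = xz = b·bbbb = bbbbb.
Reading y = bbb takes N from D back to D, so after x the machine is still in D, and z then leads to the accepting state C. Hence bbbbb ∈ L(N).

bbbbb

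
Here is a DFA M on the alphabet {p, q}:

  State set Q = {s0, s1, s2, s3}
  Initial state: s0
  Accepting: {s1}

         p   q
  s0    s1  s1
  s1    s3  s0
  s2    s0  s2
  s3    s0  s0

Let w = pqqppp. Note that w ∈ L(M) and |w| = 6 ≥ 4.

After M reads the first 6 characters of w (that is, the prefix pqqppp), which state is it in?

s1

State sequence: s0 -p-> s1 -q-> s0 -q-> s1 -p-> s3 -p-> s0 -p-> s1

After reading 6 characters, M is in state s1.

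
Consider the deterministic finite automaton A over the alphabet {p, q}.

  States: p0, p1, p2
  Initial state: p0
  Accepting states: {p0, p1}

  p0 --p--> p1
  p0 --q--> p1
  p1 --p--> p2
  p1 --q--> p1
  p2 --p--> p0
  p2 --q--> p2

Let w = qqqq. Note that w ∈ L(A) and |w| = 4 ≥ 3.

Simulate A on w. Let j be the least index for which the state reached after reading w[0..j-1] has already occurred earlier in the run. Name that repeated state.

p1

State sequence: p0 -q-> p1 -q-> p1 -q-> p1 -q-> p1
First repeat at step 2: p1 was already visited.

The earliest repeat is at step j = 2: A is in p1, which it already visited at step i = 1.
With |Q| = 3, pigeonhole forces a state repeat no later than step 3; the substring read between the first and second visits to that state can be pumped.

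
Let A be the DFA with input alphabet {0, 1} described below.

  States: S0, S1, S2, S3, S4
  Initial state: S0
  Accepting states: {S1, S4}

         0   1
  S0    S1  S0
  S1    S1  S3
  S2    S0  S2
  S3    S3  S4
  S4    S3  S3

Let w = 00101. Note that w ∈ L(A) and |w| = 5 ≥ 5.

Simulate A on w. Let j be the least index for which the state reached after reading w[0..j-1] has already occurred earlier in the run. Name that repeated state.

State sequence: S0 -0-> S1 -0-> S1 -1-> S3 -0-> S3 -1-> S4
First repeat at step 2: S1 was already visited.

The earliest repeat is at step j = 2: A is in S1, which it already visited at step i = 1.

S1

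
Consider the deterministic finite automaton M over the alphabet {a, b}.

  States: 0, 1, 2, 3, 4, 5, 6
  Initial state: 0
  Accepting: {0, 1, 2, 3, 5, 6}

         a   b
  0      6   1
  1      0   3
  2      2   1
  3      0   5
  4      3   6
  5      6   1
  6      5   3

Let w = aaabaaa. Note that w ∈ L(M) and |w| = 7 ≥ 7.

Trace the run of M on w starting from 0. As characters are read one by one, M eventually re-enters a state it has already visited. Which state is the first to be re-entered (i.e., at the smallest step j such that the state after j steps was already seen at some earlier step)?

6

Run of M on w = a a a b a a a:
  step 0: 0  (start)
  step 1: 6  (read a: 0→6)
  step 2: 5  (read a: 6→5)
  step 3: 6  (read a: 5→6)   ← first repeat (6 seen earlier)
  step 4: 3  (read b: 6→3)
  step 5: 0  (read a: 3→0)
  step 6: 6  (read a: 0→6)
  step 7: 5  (read a: 6→5)

The earliest repeat is at step j = 3: M is in 6, which it already visited at step i = 1.
The DFA has 7 states, so the proof of the pumping lemma guarantees a repeated state among the first 7+1 visited; the segment between the two visits is the pumpable y.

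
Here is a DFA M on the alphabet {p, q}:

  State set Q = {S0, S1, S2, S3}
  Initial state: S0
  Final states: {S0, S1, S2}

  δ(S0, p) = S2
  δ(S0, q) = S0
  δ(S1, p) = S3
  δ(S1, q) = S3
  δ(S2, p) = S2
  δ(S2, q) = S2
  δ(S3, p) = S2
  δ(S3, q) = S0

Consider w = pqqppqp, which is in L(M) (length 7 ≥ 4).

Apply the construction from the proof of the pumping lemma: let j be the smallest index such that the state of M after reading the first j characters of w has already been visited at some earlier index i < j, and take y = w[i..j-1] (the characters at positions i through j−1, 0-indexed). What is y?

q

Run of M on w = p q q p p q p:
  step 0: S0  (start)
  step 1: S2  (read p: S0→S2)
  step 2: S2  (read q: S2→S2)   ← first repeat (S2 seen earlier)
  step 3: S2  (read q: S2→S2)
  step 4: S2  (read p: S2→S2)
  step 5: S2  (read p: S2→S2)
  step 6: S2  (read q: S2→S2)
  step 7: S2  (read p: S2→S2)

So i = 1, j = 2, giving x = w[0:1] = p, y = w[1:2] = q, z = w[2:7] = qppqp.
Check: |xy| = 2 ≤ 4 and |y| = 1 ≥ 1. Reading y takes M from S2 back to S2, so every xyⁱz is accepted.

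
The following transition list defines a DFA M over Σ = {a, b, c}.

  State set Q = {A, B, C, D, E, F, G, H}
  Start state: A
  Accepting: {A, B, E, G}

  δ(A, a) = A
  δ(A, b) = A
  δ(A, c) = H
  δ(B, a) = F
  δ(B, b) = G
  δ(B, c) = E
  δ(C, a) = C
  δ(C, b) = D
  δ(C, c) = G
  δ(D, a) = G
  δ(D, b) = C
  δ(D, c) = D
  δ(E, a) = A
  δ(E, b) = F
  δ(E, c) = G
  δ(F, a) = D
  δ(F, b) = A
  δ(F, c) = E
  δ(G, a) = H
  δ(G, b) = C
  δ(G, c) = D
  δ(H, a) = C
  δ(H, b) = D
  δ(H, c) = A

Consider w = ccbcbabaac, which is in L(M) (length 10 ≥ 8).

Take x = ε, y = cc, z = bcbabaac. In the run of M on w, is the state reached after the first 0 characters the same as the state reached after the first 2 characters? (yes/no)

yes

Run of M on the first 2 characters of w = c c:
  step 0: A  (start)
  step 1: H  (read c: A→H)
  step 2: A  (read c: H→A)

After x (step 0): A. After xy (step 2): A.
They match, so y = cc drives M around a cycle from A back to itself; pumping y any number of times keeps M in A before reading z, and xyⁱz ∈ L(M) for every i ≥ 0.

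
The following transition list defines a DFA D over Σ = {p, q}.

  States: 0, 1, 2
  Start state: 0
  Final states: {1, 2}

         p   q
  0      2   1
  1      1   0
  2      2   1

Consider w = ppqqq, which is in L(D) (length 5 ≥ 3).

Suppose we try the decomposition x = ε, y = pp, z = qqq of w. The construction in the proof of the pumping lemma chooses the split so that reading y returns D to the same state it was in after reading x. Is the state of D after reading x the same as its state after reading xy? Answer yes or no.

State sequence: 0 -p-> 2 -p-> 2

After x (step 0): 0. After xy (step 2): 2.
They differ (0 ≠ 2), so y is not a cycle from the state after x; this split is not the one the pumping-lemma construction produces, and pumping y need not keep the string in L(D).

no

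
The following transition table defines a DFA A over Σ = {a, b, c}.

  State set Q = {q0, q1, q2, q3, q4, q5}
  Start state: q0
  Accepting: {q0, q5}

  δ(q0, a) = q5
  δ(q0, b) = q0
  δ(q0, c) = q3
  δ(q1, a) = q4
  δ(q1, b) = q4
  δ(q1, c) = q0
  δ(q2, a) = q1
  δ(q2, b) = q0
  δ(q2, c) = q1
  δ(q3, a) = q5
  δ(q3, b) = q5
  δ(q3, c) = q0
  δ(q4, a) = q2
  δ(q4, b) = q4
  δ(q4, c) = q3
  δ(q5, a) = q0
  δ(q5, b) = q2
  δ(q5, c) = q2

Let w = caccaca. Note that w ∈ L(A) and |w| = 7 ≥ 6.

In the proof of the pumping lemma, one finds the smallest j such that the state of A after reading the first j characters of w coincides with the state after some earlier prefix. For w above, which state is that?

Run of A on w = c a c c a c a:
  step 0: q0  (start)
  step 1: q3  (read c: q0→q3)
  step 2: q5  (read a: q3→q5)
  step 3: q2  (read c: q5→q2)
  step 4: q1  (read c: q2→q1)
  step 5: q4  (read a: q1→q4)
  step 6: q3  (read c: q4→q3)   ← first repeat (q3 seen earlier)
  step 7: q5  (read a: q3→q5)

The earliest repeat is at step j = 6: A is in q3, which it already visited at step i = 1.
The DFA has 6 states, so the proof of the pumping lemma guarantees a repeated state among the first 6+1 visited; the segment between the two visits is the pumpable y.

q3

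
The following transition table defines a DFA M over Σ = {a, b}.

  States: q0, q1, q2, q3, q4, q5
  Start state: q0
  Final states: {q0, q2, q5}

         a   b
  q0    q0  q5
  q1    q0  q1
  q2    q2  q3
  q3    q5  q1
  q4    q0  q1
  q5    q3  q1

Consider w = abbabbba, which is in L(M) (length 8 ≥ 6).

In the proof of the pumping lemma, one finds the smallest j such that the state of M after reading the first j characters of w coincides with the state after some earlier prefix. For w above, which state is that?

q0

State sequence: q0 -a-> q0 -b-> q5 -b-> q1 -a-> q0 -b-> q5 -b-> q1 -b-> q1 -a-> q0
First repeat at step 1: q0 was already visited.

The earliest repeat is at step j = 1: M is in q0, which it already visited at step i = 0.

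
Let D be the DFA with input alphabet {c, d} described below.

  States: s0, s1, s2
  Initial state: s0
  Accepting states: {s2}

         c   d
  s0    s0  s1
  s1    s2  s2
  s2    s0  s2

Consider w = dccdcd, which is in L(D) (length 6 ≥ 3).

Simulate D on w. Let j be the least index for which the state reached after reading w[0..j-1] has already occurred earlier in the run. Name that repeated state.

Run of D on w = d c c d c d:
  step 0: s0  (start)
  step 1: s1  (read d: s0→s1)
  step 2: s2  (read c: s1→s2)
  step 3: s0  (read c: s2→s0)   ← first repeat (s0 seen earlier)
  step 4: s1  (read d: s0→s1)
  step 5: s2  (read c: s1→s2)
  step 6: s2  (read d: s2→s2)

The earliest repeat is at step j = 3: D is in s0, which it already visited at step i = 0.
Since D has 3 states, any run of length ≥ 3 visits 3+1 states, so by pigeonhole some state repeats within the first 3 steps — that repeat gives the pumpable loop.

s0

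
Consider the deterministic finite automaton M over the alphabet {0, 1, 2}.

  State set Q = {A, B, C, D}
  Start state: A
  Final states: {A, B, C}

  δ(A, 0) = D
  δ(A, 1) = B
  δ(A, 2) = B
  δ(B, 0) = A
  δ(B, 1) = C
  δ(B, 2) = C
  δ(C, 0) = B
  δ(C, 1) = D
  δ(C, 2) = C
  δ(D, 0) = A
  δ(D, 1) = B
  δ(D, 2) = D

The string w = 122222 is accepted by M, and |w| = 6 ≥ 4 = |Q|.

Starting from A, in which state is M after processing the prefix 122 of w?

C

State sequence: A -1-> B -2-> C -2-> C

After reading 3 characters, M is in state C.
(This kind of state-tracing is the core of the pumping-lemma construction: with 4 states, pigeonhole forces a repeat within the first 4 steps.)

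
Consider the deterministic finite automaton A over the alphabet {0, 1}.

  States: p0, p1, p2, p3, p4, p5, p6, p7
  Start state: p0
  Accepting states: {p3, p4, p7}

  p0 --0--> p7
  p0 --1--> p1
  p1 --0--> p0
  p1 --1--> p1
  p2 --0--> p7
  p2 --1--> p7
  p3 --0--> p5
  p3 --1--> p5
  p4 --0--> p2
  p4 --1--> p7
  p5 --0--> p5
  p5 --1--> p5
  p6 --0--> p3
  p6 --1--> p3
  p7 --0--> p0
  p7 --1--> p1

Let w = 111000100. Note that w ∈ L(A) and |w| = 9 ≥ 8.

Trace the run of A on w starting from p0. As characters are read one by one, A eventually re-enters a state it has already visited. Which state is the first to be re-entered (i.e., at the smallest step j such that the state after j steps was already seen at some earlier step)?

p1

State sequence: p0 -1-> p1 -1-> p1 -1-> p1 -0-> p0 -0-> p7 -0-> p0 -1-> p1 -0-> p0 -0-> p7
First repeat at step 2: p1 was already visited.

The earliest repeat is at step j = 2: A is in p1, which it already visited at step i = 1.
The DFA has 8 states, so the proof of the pumping lemma guarantees a repeated state among the first 8+1 visited; the segment between the two visits is the pumpable y.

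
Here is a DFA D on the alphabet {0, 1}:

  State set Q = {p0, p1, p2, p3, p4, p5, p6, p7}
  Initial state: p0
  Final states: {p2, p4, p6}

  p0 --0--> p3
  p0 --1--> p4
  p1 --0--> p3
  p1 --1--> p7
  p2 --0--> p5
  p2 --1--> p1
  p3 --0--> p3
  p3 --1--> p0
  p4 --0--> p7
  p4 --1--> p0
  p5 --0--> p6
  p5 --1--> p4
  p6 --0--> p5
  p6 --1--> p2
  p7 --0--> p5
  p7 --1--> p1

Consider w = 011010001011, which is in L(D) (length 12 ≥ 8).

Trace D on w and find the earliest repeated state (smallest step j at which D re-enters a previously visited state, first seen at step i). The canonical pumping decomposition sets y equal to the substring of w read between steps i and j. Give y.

01

State sequence: p0 -0-> p3 -1-> p0 -1-> p4 -0-> p7 -1-> p1 -0-> p3 -0-> p3 -0-> p3 -1-> p0 -0-> p3 -1-> p0 -1-> p4
First repeat at step 2: p0 was already visited.

So i = 0, j = 2, giving x = w[0:0] = ε, y = w[0:2] = 01, z = w[2:12] = 1010001011.
Check: |xy| = 2 ≤ 8 and |y| = 2 ≥ 1. Reading y takes D from p0 back to p0, so every xyⁱz is accepted.
The DFA has 8 states, so the proof of the pumping lemma guarantees a repeated state among the first 8+1 visited; the segment between the two visits is the pumpable y.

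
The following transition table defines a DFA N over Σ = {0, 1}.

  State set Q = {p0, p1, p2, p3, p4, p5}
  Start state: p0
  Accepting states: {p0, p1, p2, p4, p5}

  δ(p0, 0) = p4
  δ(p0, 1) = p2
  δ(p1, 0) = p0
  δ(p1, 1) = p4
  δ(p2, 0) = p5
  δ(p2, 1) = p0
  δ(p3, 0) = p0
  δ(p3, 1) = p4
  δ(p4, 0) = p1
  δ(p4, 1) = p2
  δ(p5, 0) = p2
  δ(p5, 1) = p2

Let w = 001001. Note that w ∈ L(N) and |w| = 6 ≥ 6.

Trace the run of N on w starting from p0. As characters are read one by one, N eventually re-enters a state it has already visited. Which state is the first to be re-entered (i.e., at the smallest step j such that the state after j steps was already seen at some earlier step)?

p4

Run of N on w = 0 0 1 0 0 1:
  step 0: p0  (start)
  step 1: p4  (read 0: p0→p4)
  step 2: p1  (read 0: p4→p1)
  step 3: p4  (read 1: p1→p4)   ← first repeat (p4 seen earlier)
  step 4: p1  (read 0: p4→p1)
  step 5: p0  (read 0: p1→p0)
  step 6: p2  (read 1: p0→p2)

The earliest repeat is at step j = 3: N is in p4, which it already visited at step i = 1.
With |Q| = 6, pigeonhole forces a state repeat no later than step 6; the substring read between the first and second visits to that state can be pumped.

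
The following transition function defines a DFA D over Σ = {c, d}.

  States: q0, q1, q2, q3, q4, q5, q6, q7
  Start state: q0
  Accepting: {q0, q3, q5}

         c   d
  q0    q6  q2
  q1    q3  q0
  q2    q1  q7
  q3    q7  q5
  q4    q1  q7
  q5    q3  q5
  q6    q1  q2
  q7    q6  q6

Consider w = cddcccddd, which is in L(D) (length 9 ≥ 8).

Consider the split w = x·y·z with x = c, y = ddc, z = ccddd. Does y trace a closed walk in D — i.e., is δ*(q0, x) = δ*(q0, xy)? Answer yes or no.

State sequence: q0 -c-> q6 -d-> q2 -d-> q7 -c-> q6

After x (step 1): q6. After xy (step 4): q6.
They match, so y = ddc drives D around a cycle from q6 back to itself; pumping y any number of times keeps D in q6 before reading z, and xyⁱz ∈ L(D) for every i ≥ 0.

yes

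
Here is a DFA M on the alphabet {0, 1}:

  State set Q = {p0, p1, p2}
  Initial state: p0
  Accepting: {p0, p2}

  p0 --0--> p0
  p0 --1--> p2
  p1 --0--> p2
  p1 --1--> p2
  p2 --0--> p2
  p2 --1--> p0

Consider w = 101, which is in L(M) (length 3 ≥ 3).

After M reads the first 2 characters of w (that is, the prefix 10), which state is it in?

p2

Run of M on the first 2 characters of w = 1 0:
  step 0: p0  (start)
  step 1: p2  (read 1: p0→p2)
  step 2: p2  (read 0: p2→p2)

After reading 2 characters, M is in state p2.
(This kind of state-tracing is the core of the pumping-lemma construction: with 3 states, pigeonhole forces a repeat within the first 3 steps.)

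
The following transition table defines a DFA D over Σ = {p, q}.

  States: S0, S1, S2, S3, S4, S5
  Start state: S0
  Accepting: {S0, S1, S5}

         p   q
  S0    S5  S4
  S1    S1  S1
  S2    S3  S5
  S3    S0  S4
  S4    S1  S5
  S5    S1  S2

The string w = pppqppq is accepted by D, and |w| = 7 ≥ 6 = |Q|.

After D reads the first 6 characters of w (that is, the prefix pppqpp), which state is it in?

State sequence: S0 -p-> S5 -p-> S1 -p-> S1 -q-> S1 -p-> S1 -p-> S1

After reading 6 characters, D is in state S1.
(This kind of state-tracing is the core of the pumping-lemma construction: with 6 states, pigeonhole forces a repeat within the first 6 steps.)

S1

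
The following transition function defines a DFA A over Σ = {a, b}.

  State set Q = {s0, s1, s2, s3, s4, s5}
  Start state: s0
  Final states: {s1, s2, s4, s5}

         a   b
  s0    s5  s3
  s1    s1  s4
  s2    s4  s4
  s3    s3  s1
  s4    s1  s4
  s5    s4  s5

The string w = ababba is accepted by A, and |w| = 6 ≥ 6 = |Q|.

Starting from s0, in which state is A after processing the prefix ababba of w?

Run of A on the first 6 characters of w = a b a b b a:
  step 0: s0  (start)
  step 1: s5  (read a: s0→s5)
  step 2: s5  (read b: s5→s5)
  step 3: s4  (read a: s5→s4)
  step 4: s4  (read b: s4→s4)
  step 5: s4  (read b: s4→s4)
  step 6: s1  (read a: s4→s1)

After reading 6 characters, A is in state s1.

s1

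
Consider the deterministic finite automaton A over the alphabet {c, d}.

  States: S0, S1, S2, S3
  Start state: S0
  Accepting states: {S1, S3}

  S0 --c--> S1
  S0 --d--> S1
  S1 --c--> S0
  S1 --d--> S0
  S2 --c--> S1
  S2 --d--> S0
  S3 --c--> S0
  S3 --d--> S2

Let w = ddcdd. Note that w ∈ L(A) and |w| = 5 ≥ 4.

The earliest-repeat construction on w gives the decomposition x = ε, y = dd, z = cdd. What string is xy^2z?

ddddcdd

xy^2z = ε·dd·dd·cdd = ddddcdd.
Reading y = dd takes A from S0 back to S0, so after x·y·y the machine is still in S0, and z then leads to the accepting state S1. Hence ddddcdd ∈ L(A).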